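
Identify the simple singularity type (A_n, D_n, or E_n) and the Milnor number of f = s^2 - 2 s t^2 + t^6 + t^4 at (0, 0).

The Hessian of f at 0 has rank 1. Corank 1: A-series; mu = 5 gives A_5.

Type A5, Milnor number mu = 5.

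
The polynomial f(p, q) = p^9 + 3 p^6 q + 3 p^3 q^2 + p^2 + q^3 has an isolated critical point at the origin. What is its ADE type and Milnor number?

The Hessian of f at 0 has rank 1. Corank 1: A-series; mu = 2 gives A_2.

Type A_2, Milnor number mu = 2.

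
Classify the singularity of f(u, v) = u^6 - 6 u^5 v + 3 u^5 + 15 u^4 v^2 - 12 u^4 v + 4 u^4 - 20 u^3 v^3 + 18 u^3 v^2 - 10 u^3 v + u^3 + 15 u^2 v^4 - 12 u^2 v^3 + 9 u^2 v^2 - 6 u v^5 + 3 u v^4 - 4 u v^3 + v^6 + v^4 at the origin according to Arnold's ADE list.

The Hessian of f at 0 has rank 0. Corank 2; j^3 = u^3 is a perfect cube, so E-series; the 4-jet and mu = 6 give E_6.

E6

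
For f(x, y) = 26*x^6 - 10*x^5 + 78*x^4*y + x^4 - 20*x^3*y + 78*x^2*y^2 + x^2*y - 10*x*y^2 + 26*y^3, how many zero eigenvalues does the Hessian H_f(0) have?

2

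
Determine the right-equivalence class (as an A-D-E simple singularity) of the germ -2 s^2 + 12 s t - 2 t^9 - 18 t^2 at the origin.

A_8

The Hessian of f at 0 is [[-4, 12], [12, -36]] with rank 1, so corank 1. A Groebner basis of the Jacobian ideal J(f) in C{s,t} is {t^8, s - 3*t}; counting standard monomials gives mu = 8. Corank 1: A-series; mu = 8 gives A_8.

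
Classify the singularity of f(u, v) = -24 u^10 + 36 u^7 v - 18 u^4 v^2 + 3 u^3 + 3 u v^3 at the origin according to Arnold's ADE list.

E7

The Hessian of f at 0 is [[0, 0], [0, 0]] with rank 0, so corank 2. A Groebner basis of the Jacobian ideal J(f) in C{u,v} is {u^3, u*v^2, 3*u^2 + v^3}; counting standard monomials gives mu = 7. Corank 2; j^3 = 3*u^3 is a perfect cube, so E-series; the 4-jet and mu = 7 give E_7.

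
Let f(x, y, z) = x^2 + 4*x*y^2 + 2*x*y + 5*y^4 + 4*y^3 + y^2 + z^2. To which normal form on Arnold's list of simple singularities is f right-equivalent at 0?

The Hessian of f at 0 has rank 2. Corank 1: A-series; mu = 3 gives A_3.

A3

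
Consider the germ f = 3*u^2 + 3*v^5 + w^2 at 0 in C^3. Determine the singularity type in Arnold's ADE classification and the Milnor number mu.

The Hessian of f at 0 has rank 2. Corank 1: A-series; mu = 4 gives A_4.

Type A_4, Milnor number mu = 4.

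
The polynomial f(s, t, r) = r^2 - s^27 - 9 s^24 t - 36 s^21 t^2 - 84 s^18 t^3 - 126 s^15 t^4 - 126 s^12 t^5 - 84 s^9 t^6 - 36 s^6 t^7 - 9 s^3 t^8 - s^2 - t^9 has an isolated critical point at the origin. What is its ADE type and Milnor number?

Type A_{8}, Milnor number mu = 8.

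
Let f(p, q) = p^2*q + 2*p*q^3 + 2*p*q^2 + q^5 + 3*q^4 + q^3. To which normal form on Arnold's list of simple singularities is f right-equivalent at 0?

D5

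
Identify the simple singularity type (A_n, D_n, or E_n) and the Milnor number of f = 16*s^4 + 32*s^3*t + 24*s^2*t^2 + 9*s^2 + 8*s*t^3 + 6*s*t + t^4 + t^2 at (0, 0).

The Hessian of f at 0 is [[18, 6], [6, 2]] with rank 1, so corank 1. A Groebner basis of the Jacobian ideal J(f) in C{s,t} is {t^3, s + t/3}; counting standard monomials gives mu = 3. Corank 1: A-series; mu = 3 gives A_3.

Type A3, Milnor number mu = 3.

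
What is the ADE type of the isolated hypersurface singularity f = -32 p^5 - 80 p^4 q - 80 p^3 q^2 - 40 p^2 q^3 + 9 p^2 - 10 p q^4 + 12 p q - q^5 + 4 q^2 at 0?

The Hessian of f at 0 is [[18, 12], [12, 8]] with rank 1, so corank 1. A Groebner basis of the Jacobian ideal J(f) in C{p,q} is {q^4, p + 2*q/3}; counting standard monomials gives mu = 4. Corank 1: A-series; mu = 4 gives A_4.

A_4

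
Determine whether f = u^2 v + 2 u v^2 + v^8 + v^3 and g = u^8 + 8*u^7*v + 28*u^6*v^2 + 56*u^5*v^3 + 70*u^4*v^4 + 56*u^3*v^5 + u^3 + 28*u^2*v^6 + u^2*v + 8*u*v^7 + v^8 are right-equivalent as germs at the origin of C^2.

The Hessian of f at 0 is [[0, 0], [0, 0]] with rank 0, so corank 2. A Groebner basis of the Jacobian ideal J(f) in C{u,v} is {u^2/8 + v^7 - v^2/8, u^3 + v^3, u*v + v^2}; counting standard monomials gives mu = 9. Corank 2; j^3 = v*(u + v)^2 has shape L^2 M (L != M), so D-series; mu = 9 gives D_9. The Hessian of g at 0 is [[0, 0], [0, 0]] with rank 0, so corank 2. A Groebner basis of the Jacobian ideal J(g) in C{u,v} is {-u*v/8 + v^7, u*v^2, u^2 + u*v}; counting standard monomials gives mu = 9. Corank 2; j^3 = u^2*(u + v) has shape L^2 M (L != M), so D-series; mu = 9 gives D_9. Both have type D_9, hence right-equivalent.

Yes.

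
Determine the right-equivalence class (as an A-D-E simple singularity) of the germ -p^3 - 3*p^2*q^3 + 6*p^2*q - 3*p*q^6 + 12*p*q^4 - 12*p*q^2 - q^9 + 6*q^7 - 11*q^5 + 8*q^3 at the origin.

E_{8}

The Hessian of f at 0 is [[0, 0], [0, 0]] with rank 0, so corank 2. A Groebner basis of the Jacobian ideal J(f) in C{p,q} is {p^2/2 + p*q^3 - 2*p*q + 2*q^2, q^4, p^3 - 12*p*q^2 + 16*q^3, p^2*q - 4*p*q^2 + 4*q^3}; counting standard monomials gives mu = 8. Corank 2; j^3 = -(p - 2*q)^3 is a perfect cube, so E-series; the 5-jet and mu = 8 give E_8.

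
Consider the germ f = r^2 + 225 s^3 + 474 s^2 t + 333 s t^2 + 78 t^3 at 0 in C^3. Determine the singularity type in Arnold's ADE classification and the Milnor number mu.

Type D4, Milnor number mu = 4.

The Hessian of f at 0 has rank 1. Corank 2; j^3 = 3*(3*s + 2*t)*(25*s^2 + 36*s*t + 13*t^2) splits into three distinct lines over C (the quadratic factor has nonzero discriminant), so D_4.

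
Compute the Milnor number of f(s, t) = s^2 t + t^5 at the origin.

6

The Hessian of f at 0 has rank 0. Corank 2; j^3 = s^2*t has shape L^2 M (L != M), so D-series; mu = 6 gives D_6.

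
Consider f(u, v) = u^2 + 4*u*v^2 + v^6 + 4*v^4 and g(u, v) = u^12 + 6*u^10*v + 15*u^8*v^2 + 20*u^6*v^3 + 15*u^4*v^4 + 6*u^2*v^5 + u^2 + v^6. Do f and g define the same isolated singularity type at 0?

The Hessian of f at 0 is [[2, 0], [0, 0]] with rank 1, so corank 1. A Groebner basis of the Jacobian ideal J(f) in C{u,v} is {u^3, u^2*v, u/2 + v^2}; counting standard monomials gives mu = 5. Corank 1: A-series; mu = 5 gives A_5. The Hessian of g at 0 is [[2, 0], [0, 0]] with rank 1, so corank 1. A Groebner basis of the Jacobian ideal J(g) in C{u,v} is {v^5, u}; counting standard monomials gives mu = 5. Corank 1: A-series; mu = 5 gives A_5. Both have type A_5, hence right-equivalent.

Yes.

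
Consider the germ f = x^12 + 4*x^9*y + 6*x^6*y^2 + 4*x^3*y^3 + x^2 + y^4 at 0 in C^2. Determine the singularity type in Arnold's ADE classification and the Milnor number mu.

Type A3, Milnor number mu = 3.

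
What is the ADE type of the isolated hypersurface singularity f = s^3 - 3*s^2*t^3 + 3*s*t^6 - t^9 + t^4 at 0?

E_6

The Hessian of f at 0 has rank 0. Corank 2; j^3 = s^3 is a perfect cube, so E-series; the 4-jet and mu = 6 give E_6.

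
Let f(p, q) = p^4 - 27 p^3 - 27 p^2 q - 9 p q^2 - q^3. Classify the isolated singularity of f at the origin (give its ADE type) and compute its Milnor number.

Type E_{6}, Milnor number mu = 6.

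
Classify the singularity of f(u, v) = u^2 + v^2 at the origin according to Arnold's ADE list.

The Hessian of f at 0 has rank 2. Corank 0: nondegenerate Morse point, so A_1.

A1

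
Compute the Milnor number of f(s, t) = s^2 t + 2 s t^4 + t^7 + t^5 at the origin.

6

The Hessian of f at 0 has rank 0. Corank 2; j^3 = s^2*t has shape L^2 M (L != M), so D-series; mu = 6 gives D_6.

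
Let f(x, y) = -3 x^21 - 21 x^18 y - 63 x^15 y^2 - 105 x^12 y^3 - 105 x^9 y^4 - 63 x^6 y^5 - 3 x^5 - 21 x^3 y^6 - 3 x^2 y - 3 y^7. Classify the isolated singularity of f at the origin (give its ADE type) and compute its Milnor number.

Type D8, Milnor number mu = 8.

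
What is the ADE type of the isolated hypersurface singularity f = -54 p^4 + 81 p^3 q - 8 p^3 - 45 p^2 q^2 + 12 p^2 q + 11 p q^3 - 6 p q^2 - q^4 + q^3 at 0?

E_{7}

The Hessian of f at 0 is [[0, 0], [0, 0]] with rank 0, so corank 2. A Groebner basis of the Jacobian ideal J(f) in C{p,q} is {256*p^2/3 - 256*p*q/3 + q^4 + 8*q^3/9 + 64*q^2/3, p^3 + 20*p^2/3 - 20*p*q/3 - q^3/18 + 5*q^2/3, p^2*q + 88*p^2/9 - 88*p*q/9 - 4*q^3/27 + 22*q^2/9, 32*p^2/3 + p*q^2 - 32*p*q/3 - 7*q^3/18 + 8*q^2/3}; counting standard monomials gives mu = 7. Corank 2; j^3 = -(2*p - q)^3 is a perfect cube, so E-series; the 4-jet and mu = 7 give E_7.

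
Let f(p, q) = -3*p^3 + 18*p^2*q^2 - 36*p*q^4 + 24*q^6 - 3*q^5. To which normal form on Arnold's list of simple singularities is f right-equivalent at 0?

The Hessian of f at 0 is [[0, 0], [0, 0]] with rank 0, so corank 2. A Groebner basis of the Jacobian ideal J(f) in C{p,q} is {q^4, p^3, -p^2/4 + p*q^2}; counting standard monomials gives mu = 8. Corank 2; j^3 = -3*p^3 is a perfect cube, so E-series; the 5-jet and mu = 8 give E_8.

E_8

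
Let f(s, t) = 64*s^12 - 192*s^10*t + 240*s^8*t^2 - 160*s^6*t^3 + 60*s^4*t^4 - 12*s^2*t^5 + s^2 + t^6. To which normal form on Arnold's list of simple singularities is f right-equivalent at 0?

A_{5}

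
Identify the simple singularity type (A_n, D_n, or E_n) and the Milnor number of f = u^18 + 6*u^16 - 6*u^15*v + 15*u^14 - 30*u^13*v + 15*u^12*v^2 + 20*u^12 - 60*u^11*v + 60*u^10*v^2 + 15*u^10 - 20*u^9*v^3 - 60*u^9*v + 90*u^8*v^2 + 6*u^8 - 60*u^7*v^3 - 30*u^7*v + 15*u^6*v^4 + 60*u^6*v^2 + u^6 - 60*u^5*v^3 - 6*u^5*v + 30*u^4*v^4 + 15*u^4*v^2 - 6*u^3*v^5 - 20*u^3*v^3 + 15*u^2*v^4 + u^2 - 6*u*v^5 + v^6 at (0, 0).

Type A_{5}, Milnor number mu = 5.

The Hessian of f at 0 is [[2, 0], [0, 0]] with rank 1, so corank 1. A Groebner basis of the Jacobian ideal J(f) in C{u,v} is {v^5, u}; counting standard monomials gives mu = 5. Corank 1: A-series; mu = 5 gives A_5.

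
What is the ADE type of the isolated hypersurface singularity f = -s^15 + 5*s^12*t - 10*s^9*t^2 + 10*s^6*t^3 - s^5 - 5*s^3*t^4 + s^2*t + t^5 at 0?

D_6

The Hessian of f at 0 is [[0, 0], [0, 0]] with rank 0, so corank 2. A Groebner basis of the Jacobian ideal J(f) in C{s,t} is {s^2/5 + t^4, s^3, s*t}; counting standard monomials gives mu = 6. Corank 2; j^3 = s^2*t has shape L^2 M (L != M), so D-series; mu = 6 gives D_6.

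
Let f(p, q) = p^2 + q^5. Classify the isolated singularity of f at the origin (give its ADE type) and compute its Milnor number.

The Hessian of f at 0 is [[2, 0], [0, 0]] with rank 1, so corank 1. A Groebner basis of the Jacobian ideal J(f) in C{p,q} is {q^4, p}; counting standard monomials gives mu = 4. Corank 1: A-series; mu = 4 gives A_4.

Type A4, Milnor number mu = 4.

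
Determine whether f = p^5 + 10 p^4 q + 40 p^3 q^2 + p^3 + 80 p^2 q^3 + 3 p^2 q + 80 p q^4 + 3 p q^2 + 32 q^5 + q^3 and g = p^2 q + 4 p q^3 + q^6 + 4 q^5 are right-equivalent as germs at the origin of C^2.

No.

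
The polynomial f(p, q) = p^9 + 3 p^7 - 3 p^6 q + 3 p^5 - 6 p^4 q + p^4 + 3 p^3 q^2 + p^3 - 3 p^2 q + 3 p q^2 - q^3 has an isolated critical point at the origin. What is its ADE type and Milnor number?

Type E_{6}, Milnor number mu = 6.

The Hessian of f at 0 has rank 0. Corank 2; j^3 = (p - q)^3 is a perfect cube, so E-series; the 4-jet and mu = 6 give E_6.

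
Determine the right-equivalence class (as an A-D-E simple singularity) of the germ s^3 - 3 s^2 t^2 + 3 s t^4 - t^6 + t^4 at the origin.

E6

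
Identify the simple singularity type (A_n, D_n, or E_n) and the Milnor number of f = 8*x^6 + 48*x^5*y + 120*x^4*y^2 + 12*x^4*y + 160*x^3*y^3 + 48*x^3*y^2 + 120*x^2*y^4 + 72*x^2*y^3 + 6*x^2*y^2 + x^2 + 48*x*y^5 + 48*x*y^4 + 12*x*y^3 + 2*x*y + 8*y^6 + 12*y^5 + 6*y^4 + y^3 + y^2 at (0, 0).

The Hessian of f at 0 is [[2, 2], [2, 2]] with rank 1, so corank 1. A Groebner basis of the Jacobian ideal J(f) in C{x,y} is {y^2, x + y}; counting standard monomials gives mu = 2. Corank 1: A-series; mu = 2 gives A_2.

Type A_2, Milnor number mu = 2.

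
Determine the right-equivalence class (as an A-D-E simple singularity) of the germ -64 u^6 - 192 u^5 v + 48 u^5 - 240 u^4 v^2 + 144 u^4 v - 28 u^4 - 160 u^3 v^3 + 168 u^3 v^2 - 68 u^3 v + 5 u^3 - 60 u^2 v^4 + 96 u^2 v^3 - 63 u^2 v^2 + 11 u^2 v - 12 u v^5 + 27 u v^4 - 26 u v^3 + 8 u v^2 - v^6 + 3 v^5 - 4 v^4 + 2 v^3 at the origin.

The Hessian of f at 0 has rank 0. Corank 2; j^3 = (u + v)*(5*u^2 + 6*u*v + 2*v^2) splits into three distinct lines over C (the quadratic factor has nonzero discriminant), so D_4.

D_4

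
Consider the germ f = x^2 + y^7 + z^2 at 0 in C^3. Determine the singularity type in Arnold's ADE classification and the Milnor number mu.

Type A_6, Milnor number mu = 6.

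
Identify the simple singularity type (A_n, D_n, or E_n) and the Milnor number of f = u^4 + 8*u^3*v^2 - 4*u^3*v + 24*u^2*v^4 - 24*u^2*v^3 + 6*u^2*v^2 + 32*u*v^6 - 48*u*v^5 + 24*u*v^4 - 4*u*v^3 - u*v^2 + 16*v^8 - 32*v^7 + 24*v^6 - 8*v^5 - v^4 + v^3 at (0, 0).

The Hessian of f at 0 has rank 0. Corank 2; j^3 = -v^2*(u - v) has shape L^2 M (L != M), so D-series; mu = 5 gives D_5.

Type D_{5}, Milnor number mu = 5.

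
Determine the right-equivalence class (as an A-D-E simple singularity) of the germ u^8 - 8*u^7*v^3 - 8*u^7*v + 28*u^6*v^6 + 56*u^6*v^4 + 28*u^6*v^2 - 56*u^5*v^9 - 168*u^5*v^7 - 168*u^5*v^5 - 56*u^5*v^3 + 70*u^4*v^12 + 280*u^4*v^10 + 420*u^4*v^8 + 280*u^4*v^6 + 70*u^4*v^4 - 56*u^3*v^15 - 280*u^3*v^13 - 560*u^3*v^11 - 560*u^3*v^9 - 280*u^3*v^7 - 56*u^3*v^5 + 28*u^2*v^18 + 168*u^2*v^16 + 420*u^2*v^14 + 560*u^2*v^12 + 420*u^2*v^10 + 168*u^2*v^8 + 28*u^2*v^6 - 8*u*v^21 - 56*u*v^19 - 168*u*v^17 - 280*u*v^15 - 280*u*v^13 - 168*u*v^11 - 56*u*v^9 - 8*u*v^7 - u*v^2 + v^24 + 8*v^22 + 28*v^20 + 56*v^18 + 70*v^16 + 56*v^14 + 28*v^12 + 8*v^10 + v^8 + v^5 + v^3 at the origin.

The Hessian of f at 0 is [[0, 0], [0, 0]] with rank 0, so corank 2. A Groebner basis of the Jacobian ideal J(f) in C{u,v} is {u^7 - v^2/8, v^3, u*v - v^2}; counting standard monomials gives mu = 9. Corank 2; j^3 = -v^2*(u - v) has shape L^2 M (L != M), so D-series; mu = 9 gives D_9.

D_9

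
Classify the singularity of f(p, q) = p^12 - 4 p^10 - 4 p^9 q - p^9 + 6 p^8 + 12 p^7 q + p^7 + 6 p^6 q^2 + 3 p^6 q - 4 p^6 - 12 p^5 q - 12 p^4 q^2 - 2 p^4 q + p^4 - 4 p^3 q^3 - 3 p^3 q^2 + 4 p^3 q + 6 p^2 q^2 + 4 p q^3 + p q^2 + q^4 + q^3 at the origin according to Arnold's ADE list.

The Hessian of f at 0 has rank 0. Corank 2; j^3 = q^2*(p + q) has shape L^2 M (L != M), so D-series; mu = 5 gives D_5.

D5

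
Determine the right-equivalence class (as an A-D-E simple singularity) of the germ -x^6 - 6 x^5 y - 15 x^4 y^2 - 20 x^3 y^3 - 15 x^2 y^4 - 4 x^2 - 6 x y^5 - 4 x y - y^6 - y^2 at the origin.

A_5

The Hessian of f at 0 is [[-8, -4], [-4, -2]] with rank 1, so corank 1. A Groebner basis of the Jacobian ideal J(f) in C{x,y} is {y^5, x + y/2}; counting standard monomials gives mu = 5. Corank 1: A-series; mu = 5 gives A_5.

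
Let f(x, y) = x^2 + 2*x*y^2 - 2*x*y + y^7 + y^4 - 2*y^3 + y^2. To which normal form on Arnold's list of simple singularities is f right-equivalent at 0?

A_6

The Hessian of f at 0 has rank 1. Corank 1: A-series; mu = 6 gives A_6.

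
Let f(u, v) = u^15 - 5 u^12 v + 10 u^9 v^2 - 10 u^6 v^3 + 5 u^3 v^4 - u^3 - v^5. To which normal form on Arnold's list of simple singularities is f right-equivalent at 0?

The Hessian of f at 0 is [[0, 0], [0, 0]] with rank 0, so corank 2. A Groebner basis of the Jacobian ideal J(f) in C{u,v} is {v^4, u^2}; counting standard monomials gives mu = 8. Corank 2; j^3 = -u^3 is a perfect cube, so E-series; the 5-jet and mu = 8 give E_8.

E8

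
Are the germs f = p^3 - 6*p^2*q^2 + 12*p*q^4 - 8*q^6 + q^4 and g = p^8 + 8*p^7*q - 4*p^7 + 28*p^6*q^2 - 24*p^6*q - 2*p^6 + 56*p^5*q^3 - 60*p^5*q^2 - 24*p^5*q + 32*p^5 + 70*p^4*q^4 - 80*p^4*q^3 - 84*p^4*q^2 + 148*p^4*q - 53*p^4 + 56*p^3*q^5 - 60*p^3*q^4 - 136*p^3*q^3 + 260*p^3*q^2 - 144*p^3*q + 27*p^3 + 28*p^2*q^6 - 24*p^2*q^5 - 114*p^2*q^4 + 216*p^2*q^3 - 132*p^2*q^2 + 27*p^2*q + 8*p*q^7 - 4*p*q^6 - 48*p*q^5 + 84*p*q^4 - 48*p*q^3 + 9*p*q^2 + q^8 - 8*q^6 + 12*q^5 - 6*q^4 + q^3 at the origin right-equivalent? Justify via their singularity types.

Yes.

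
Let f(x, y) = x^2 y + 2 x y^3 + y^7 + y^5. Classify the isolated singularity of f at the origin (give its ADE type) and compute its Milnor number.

The Hessian of f at 0 is [[0, 0], [0, 0]] with rank 0, so corank 2. A Groebner basis of the Jacobian ideal J(f) in C{x,y} is {x^2*y^2 + x^2/7 + x*y^2/7, x^3 - x^2/7 - x*y^2/7, x*y + y^3}; counting standard monomials gives mu = 8. Corank 2; j^3 = x^2*y has shape L^2 M (L != M), so D-series; mu = 8 gives D_8.

Type D8, Milnor number mu = 8.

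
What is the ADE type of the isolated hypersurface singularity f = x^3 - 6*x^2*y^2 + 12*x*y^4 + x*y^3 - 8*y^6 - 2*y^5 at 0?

E_7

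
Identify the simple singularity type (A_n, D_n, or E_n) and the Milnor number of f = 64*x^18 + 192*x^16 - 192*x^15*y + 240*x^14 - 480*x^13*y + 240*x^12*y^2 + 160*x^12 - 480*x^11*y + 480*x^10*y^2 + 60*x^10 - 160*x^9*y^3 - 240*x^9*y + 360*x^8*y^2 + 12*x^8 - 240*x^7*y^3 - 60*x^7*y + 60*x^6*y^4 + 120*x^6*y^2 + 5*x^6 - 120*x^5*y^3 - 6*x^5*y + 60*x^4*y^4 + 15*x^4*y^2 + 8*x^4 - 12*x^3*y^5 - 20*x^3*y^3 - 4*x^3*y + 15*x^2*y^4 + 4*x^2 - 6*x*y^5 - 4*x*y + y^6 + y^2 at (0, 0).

The Hessian of f at 0 has rank 1. Corank 1: A-series; mu = 5 gives A_5.

Type A_5, Milnor number mu = 5.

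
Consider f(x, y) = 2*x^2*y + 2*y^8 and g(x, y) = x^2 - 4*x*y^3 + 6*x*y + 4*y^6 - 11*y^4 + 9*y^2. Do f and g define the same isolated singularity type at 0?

The Hessian of f at 0 is [[0, 0], [0, 0]] with rank 0, so corank 2. A Groebner basis of the Jacobian ideal J(f) in C{x,y} is {x^2/8 + y^7, x^3, x*y}; counting standard monomials gives mu = 9. Corank 2; j^3 = 2*x^2*y has shape L^2 M (L != M), so D-series; mu = 9 gives D_9. The Hessian of g at 0 is [[2, 6], [6, 18]] with rank 1, so corank 1. A Groebner basis of the Jacobian ideal J(g) in C{x,y} is {y^3, x + 3*y}; counting standard monomials gives mu = 3. Corank 1: A-series; mu = 3 gives A_3. f is D_9 but g is A_3, hence not right-equivalent.

No.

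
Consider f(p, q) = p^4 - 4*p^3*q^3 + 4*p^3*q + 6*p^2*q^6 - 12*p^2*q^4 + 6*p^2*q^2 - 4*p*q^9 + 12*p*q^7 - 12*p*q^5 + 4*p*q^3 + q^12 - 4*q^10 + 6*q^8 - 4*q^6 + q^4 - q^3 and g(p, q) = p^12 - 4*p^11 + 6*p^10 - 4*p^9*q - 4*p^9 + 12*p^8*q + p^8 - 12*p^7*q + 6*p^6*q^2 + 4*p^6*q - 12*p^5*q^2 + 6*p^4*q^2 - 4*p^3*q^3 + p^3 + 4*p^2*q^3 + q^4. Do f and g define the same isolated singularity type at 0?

Yes.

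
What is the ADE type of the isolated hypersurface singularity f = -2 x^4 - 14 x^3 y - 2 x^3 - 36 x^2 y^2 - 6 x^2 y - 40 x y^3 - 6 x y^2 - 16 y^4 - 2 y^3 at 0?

The Hessian of f at 0 has rank 0. Corank 2; j^3 = -2*(x + y)^3 is a perfect cube, so E-series; the 4-jet and mu = 7 give E_7.

E_7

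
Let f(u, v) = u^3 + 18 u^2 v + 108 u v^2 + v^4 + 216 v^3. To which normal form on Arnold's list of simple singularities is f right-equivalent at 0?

E6

The Hessian of f at 0 is [[0, 0], [0, 0]] with rank 0, so corank 2. A Groebner basis of the Jacobian ideal J(f) in C{u,v} is {v^3, u^2 + 12*u*v + 36*v^2}; counting standard monomials gives mu = 6. Corank 2; j^3 = (u + 6*v)^3 is a perfect cube, so E-series; the 4-jet and mu = 6 give E_6.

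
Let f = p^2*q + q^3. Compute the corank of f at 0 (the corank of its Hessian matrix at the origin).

Hessian at 0 has rank 0.

2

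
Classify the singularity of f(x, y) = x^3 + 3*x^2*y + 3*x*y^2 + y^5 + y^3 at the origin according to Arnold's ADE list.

E_{8}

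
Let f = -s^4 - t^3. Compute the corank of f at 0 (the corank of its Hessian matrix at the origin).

2

Hessian at 0 has rank 0.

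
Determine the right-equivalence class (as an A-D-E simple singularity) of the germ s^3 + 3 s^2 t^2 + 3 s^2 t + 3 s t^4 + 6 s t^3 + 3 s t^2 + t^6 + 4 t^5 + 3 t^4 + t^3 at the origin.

E_8

The Hessian of f at 0 has rank 0. Corank 2; j^3 = (s + t)^3 is a perfect cube, so E-series; the 5-jet and mu = 8 give E_8.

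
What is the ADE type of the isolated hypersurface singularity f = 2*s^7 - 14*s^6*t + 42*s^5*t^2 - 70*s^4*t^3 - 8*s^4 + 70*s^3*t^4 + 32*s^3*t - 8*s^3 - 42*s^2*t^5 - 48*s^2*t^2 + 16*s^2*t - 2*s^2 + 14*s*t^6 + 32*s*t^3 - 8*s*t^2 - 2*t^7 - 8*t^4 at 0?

A_{6}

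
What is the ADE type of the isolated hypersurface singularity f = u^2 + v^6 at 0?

A_5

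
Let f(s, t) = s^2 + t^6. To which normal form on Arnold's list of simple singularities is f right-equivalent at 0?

A_5

The Hessian of f at 0 has rank 1. Corank 1: A-series; mu = 5 gives A_5.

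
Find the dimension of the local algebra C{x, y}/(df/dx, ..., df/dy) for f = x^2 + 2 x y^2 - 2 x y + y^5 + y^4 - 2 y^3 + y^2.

4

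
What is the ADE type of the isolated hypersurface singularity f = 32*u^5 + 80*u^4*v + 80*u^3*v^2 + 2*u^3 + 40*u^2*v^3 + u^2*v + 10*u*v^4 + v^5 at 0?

D_6

The Hessian of f at 0 has rank 0. Corank 2; j^3 = u^2*(2*u + v) has shape L^2 M (L != M), so D-series; mu = 6 gives D_6.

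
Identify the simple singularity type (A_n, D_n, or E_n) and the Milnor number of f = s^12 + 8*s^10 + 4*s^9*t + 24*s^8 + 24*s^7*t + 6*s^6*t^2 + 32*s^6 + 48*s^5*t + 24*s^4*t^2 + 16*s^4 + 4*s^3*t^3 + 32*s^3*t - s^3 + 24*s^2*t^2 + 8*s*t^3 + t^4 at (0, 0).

Type E_{6}, Milnor number mu = 6.

The Hessian of f at 0 has rank 0. Corank 2; j^3 = -s^3 is a perfect cube, so E-series; the 4-jet and mu = 6 give E_6.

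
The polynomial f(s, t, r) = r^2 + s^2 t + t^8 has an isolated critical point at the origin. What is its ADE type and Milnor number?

The Hessian of f at 0 has rank 1. Corank 2; j^3 = s^2*t has shape L^2 M (L != M), so D-series; mu = 9 gives D_9.

Type D9, Milnor number mu = 9.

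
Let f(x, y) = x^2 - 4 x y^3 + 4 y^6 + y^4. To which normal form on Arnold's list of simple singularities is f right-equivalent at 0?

A_{3}

The Hessian of f at 0 has rank 1. Corank 1: A-series; mu = 3 gives A_3.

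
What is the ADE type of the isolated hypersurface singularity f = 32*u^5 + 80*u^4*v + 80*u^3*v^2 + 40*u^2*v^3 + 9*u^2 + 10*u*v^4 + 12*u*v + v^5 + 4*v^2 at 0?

The Hessian of f at 0 has rank 1. Corank 1: A-series; mu = 4 gives A_4.

A_{4}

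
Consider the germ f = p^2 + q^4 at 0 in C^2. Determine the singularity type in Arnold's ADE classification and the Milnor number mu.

Type A_3, Milnor number mu = 3.

The Hessian of f at 0 has rank 1. Corank 1: A-series; mu = 3 gives A_3.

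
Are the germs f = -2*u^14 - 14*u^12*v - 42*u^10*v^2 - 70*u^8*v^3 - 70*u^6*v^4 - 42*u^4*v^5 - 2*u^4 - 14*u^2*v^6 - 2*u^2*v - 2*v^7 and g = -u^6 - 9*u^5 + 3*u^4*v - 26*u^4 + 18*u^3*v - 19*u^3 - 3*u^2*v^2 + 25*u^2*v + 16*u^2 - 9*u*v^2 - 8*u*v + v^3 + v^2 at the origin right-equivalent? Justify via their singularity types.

No.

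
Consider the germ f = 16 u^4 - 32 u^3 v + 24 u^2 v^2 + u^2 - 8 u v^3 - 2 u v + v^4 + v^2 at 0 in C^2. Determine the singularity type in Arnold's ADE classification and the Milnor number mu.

Type A_3, Milnor number mu = 3.

The Hessian of f at 0 has rank 1. Corank 1: A-series; mu = 3 gives A_3.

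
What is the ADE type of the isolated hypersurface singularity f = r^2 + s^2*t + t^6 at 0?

D_{7}

The Hessian of f at 0 is [[0, 0, 0], [0, 0, 0], [0, 0, 2]] with rank 1, so corank 2. A Groebner basis of the Jacobian ideal J(f) in C{s,t,r} is {s^2/6 + t^5, s^3, s*t, r}; counting standard monomials gives mu = 7. Corank 2; j^3 = s^2*t has shape L^2 M (L != M), so D-series; mu = 7 gives D_7.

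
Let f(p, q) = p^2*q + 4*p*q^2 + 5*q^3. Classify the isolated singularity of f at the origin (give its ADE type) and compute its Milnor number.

Type D_4, Milnor number mu = 4.

The Hessian of f at 0 has rank 0. Corank 2; j^3 = q*(p^2 + 4*p*q + 5*q^2) splits into three distinct lines over C (the quadratic factor has nonzero discriminant), so D_4.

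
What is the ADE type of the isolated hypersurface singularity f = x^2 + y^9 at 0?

A_8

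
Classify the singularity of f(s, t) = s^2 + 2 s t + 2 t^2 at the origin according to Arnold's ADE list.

A_{1}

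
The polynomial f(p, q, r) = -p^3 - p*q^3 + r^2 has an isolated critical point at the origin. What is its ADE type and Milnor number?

The Hessian of f at 0 has rank 1. Corank 2; j^3 = -p^3 is a perfect cube, so E-series; the 4-jet and mu = 7 give E_7.

Type E_7, Milnor number mu = 7.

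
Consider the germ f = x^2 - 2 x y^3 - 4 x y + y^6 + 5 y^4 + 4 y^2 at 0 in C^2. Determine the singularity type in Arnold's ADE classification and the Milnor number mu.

Type A3, Milnor number mu = 3.

The Hessian of f at 0 is [[2, -4], [-4, 8]] with rank 1, so corank 1. A Groebner basis of the Jacobian ideal J(f) in C{x,y} is {y^3, x - 2*y}; counting standard monomials gives mu = 3. Corank 1: A-series; mu = 3 gives A_3.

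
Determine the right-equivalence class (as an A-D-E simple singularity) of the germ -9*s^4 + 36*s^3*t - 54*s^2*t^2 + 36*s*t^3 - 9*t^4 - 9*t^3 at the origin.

The Hessian of f at 0 has rank 0. Corank 2; j^3 = -9*t^3 is a perfect cube, so E-series; the 4-jet and mu = 6 give E_6.

E_6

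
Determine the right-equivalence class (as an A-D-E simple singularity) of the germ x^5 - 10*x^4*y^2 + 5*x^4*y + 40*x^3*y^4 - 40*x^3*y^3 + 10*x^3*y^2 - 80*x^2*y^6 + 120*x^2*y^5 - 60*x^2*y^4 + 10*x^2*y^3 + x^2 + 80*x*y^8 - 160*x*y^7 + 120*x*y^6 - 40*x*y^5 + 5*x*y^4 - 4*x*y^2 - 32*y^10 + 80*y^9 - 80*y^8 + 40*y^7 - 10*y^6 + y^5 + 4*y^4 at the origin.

A_4

The Hessian of f at 0 is [[2, 0], [0, 0]] with rank 1, so corank 1. A Groebner basis of the Jacobian ideal J(f) in C{x,y} is {x^2, -x/2 + y^2}; counting standard monomials gives mu = 4. Corank 1: A-series; mu = 4 gives A_4.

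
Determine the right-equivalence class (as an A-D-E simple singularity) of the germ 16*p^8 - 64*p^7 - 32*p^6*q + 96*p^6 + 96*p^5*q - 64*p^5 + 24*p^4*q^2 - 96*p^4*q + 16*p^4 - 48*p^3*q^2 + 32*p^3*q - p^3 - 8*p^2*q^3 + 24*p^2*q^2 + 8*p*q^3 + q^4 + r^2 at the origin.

The Hessian of f at 0 is [[0, 0, 0], [0, 0, 0], [0, 0, 2]] with rank 1, so corank 2. A Groebner basis of the Jacobian ideal J(f) in C{p,q,r} is {q^4, p*q^2 + q^3/6, p^2, r}; counting standard monomials gives mu = 6. Corank 2; j^3 = -p^3 is a perfect cube, so E-series; the 4-jet and mu = 6 give E_6.

E_6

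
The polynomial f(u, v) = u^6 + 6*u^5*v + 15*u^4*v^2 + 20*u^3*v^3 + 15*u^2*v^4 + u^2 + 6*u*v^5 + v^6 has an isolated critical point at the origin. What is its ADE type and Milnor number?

Type A_{5}, Milnor number mu = 5.

The Hessian of f at 0 is [[2, 0], [0, 0]] with rank 1, so corank 1. A Groebner basis of the Jacobian ideal J(f) in C{u,v} is {v^5, u}; counting standard monomials gives mu = 5. Corank 1: A-series; mu = 5 gives A_5.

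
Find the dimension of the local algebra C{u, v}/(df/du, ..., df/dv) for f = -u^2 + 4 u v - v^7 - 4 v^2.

6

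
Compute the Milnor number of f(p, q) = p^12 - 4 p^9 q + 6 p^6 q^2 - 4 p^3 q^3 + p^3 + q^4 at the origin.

6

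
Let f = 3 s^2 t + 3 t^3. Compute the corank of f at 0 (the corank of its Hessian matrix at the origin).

2

The Hessian at 0 is [[0, 0], [0, 0]] of rank 0; hence corank 2.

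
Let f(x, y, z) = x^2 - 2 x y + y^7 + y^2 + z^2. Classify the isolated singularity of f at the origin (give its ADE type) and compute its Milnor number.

The Hessian of f at 0 is [[2, -2, 0], [-2, 2, 0], [0, 0, 2]] with rank 2, so corank 1. A Groebner basis of the Jacobian ideal J(f) in C{x,y,z} is {y^6, x - y, z}; counting standard monomials gives mu = 6. Corank 1: A-series; mu = 6 gives A_6.

Type A_6, Milnor number mu = 6.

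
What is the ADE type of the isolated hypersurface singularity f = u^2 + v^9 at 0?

The Hessian of f at 0 is [[2, 0], [0, 0]] with rank 1, so corank 1. A Groebner basis of the Jacobian ideal J(f) in C{u,v} is {v^8, u}; counting standard monomials gives mu = 8. Corank 1: A-series; mu = 8 gives A_8.

A8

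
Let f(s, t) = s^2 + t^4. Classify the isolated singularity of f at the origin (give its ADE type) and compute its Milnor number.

The Hessian of f at 0 has rank 1. Corank 1: A-series; mu = 3 gives A_3.

Type A3, Milnor number mu = 3.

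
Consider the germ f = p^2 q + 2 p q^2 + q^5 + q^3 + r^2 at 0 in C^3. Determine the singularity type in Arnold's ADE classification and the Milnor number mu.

The Hessian of f at 0 is [[0, 0, 0], [0, 0, 0], [0, 0, 2]] with rank 1, so corank 2. A Groebner basis of the Jacobian ideal J(f) in C{p,q,r} is {p^2/5 + q^4 - q^2/5, p^3 + q^3, p*q + q^2, r}; counting standard monomials gives mu = 6. Corank 2; j^3 = q*(p + q)^2 has shape L^2 M (L != M), so D-series; mu = 6 gives D_6.

Type D_6, Milnor number mu = 6.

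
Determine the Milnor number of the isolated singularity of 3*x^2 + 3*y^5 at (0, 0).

4

The Hessian of f at 0 is [[6, 0], [0, 0]] with rank 1, so corank 1. A Groebner basis of the Jacobian ideal J(f) in C{x,y} is {y^4, x}; counting standard monomials gives mu = 4. Corank 1: A-series; mu = 4 gives A_4.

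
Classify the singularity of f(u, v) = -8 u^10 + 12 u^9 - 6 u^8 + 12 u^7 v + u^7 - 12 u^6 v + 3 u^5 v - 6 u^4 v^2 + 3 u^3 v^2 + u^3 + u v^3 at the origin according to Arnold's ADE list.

E_{7}

The Hessian of f at 0 has rank 0. Corank 2; j^3 = u^3 is a perfect cube, so E-series; the 4-jet and mu = 7 give E_7.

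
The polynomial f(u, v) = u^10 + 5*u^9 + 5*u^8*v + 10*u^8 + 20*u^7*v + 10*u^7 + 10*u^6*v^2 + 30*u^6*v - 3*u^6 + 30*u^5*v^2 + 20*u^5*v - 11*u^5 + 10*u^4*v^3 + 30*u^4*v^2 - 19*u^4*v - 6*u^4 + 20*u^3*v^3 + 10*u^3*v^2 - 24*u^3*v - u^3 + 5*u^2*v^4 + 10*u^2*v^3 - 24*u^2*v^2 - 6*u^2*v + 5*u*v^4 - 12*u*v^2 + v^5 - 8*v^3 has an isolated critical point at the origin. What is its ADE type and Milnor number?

Type E8, Milnor number mu = 8.

The Hessian of f at 0 has rank 0. Corank 2; j^3 = -(u + 2*v)^3 is a perfect cube, so E-series; the 5-jet and mu = 8 give E_8.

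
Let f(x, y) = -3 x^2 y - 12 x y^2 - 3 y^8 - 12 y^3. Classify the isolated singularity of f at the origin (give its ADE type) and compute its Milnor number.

The Hessian of f at 0 has rank 0. Corank 2; j^3 = -3*y*(x + 2*y)^2 has shape L^2 M (L != M), so D-series; mu = 9 gives D_9.

Type D9, Milnor number mu = 9.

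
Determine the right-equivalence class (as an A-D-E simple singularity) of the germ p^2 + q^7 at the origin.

A_6

The Hessian of f at 0 has rank 1. Corank 1: A-series; mu = 6 gives A_6.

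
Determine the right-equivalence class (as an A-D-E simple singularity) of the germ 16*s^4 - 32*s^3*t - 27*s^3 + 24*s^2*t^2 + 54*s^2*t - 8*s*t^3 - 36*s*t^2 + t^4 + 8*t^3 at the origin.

E_{6}

The Hessian of f at 0 has rank 0. Corank 2; j^3 = -(3*s - 2*t)^3 is a perfect cube, so E-series; the 4-jet and mu = 6 give E_6.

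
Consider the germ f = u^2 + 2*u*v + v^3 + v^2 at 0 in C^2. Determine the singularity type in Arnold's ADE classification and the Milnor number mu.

Type A_2, Milnor number mu = 2.

The Hessian of f at 0 has rank 1. Corank 1: A-series; mu = 2 gives A_2.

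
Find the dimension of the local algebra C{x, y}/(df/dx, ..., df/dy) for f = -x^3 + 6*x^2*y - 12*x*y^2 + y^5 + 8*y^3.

8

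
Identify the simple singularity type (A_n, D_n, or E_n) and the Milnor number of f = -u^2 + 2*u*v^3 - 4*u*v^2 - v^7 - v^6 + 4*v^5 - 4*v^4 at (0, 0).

Type A_6, Milnor number mu = 6.

The Hessian of f at 0 is [[-2, 0], [0, 0]] with rank 1, so corank 1. A Groebner basis of the Jacobian ideal J(f) in C{u,v} is {u^3, u^2*v + u^2 - 4*u*v - 8*u - 16*v^2, u^2/4 + u*v^2 + u*v + 2*u + 4*v^2, -u + v^3 - 2*v^2}; counting standard monomials gives mu = 6. Corank 1: A-series; mu = 6 gives A_6.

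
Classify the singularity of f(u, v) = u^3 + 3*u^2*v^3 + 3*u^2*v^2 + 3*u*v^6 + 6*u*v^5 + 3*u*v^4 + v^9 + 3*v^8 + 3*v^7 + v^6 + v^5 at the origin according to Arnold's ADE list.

E8

The Hessian of f at 0 is [[0, 0], [0, 0]] with rank 0, so corank 2. A Groebner basis of the Jacobian ideal J(f) in C{u,v} is {u^2/2 + u*v^3 + u*v^2, v^4, u^3, u^2*v - u^2 - 2*u*v^2}; counting standard monomials gives mu = 8. Corank 2; j^3 = u^3 is a perfect cube, so E-series; the 5-jet and mu = 8 give E_8.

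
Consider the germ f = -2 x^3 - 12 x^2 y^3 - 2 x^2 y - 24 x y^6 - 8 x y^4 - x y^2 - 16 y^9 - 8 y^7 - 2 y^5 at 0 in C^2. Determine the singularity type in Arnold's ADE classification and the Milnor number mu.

Type D_{4}, Milnor number mu = 4.

The Hessian of f at 0 has rank 0. Corank 2; j^3 = -x*(2*x^2 + 2*x*y + y^2) splits into three distinct lines over C (the quadratic factor has nonzero discriminant), so D_4.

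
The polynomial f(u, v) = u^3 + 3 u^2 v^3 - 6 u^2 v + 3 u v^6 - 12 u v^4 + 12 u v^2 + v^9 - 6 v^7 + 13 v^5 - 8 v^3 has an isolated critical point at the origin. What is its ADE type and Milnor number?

Type E_{8}, Milnor number mu = 8.

The Hessian of f at 0 has rank 0. Corank 2; j^3 = (u - 2*v)^3 is a perfect cube, so E-series; the 5-jet and mu = 8 give E_8.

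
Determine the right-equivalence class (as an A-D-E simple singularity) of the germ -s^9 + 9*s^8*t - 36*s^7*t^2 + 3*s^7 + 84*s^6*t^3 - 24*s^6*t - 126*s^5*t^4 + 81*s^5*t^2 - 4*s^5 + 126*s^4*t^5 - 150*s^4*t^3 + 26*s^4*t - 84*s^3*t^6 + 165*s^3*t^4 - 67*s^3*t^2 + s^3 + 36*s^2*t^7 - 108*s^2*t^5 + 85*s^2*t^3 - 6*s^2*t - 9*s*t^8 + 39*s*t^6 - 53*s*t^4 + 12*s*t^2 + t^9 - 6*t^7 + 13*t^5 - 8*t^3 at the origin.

E_{8}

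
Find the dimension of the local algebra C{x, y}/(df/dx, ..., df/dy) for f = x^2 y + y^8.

The Hessian of f at 0 is [[0, 0], [0, 0]] with rank 0, so corank 2. A Groebner basis of the Jacobian ideal J(f) in C{x,y} is {x^2/8 + y^7, x^3, x*y}; counting standard monomials gives mu = 9. Corank 2; j^3 = x^2*y has shape L^2 M (L != M), so D-series; mu = 9 gives D_9.

9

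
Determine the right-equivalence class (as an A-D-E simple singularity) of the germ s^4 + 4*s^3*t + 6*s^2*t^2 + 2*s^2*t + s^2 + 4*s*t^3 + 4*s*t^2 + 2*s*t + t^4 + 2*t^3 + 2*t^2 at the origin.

The Hessian of f at 0 has rank 2. Corank 0: nondegenerate Morse point, so A_1.

A_1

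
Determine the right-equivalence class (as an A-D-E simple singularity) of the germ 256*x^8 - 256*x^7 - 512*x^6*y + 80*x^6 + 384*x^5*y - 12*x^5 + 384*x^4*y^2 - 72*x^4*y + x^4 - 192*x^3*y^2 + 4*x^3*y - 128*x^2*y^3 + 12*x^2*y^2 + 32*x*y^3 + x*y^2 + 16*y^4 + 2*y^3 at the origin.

The Hessian of f at 0 is [[0, 0], [0, 0]] with rank 0, so corank 2. A Groebner basis of the Jacobian ideal J(f) in C{x,y} is {x^3 + y^2/4, y^3, x*y + 5*y^2/2}; counting standard monomials gives mu = 5. Corank 2; j^3 = y^2*(x + 2*y) has shape L^2 M (L != M), so D-series; mu = 5 gives D_5.

D5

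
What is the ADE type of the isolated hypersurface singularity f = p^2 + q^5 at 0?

A4

The Hessian of f at 0 has rank 1. Corank 1: A-series; mu = 4 gives A_4.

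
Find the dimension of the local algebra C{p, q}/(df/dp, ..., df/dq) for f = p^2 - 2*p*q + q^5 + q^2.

4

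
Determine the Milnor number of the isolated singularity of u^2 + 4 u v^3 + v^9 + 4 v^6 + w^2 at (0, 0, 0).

The Hessian of f at 0 has rank 2. Corank 1: A-series; mu = 8 gives A_8.

8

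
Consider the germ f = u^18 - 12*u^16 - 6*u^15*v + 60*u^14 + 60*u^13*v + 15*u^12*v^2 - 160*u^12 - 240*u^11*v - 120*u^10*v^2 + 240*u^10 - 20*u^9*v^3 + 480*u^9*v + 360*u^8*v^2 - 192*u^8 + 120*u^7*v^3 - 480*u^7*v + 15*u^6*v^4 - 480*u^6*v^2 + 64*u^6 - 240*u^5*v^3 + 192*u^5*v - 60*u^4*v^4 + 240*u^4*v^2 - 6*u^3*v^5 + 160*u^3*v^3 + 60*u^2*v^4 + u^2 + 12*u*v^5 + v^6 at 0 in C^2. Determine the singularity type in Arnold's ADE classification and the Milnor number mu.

Type A_{5}, Milnor number mu = 5.

The Hessian of f at 0 has rank 1. Corank 1: A-series; mu = 5 gives A_5.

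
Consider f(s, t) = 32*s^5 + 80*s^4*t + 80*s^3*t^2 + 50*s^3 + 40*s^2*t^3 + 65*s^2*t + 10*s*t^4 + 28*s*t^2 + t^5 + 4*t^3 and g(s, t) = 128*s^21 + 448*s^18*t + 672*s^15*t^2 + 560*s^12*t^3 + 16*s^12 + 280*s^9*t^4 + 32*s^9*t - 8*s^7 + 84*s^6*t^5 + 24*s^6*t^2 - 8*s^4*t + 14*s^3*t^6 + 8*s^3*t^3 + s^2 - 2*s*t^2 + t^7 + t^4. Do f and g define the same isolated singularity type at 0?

No.

The Hessian of f at 0 has rank 0. Corank 2; j^3 = (2*s + t)*(5*s + 2*t)^2 has shape L^2 M (L != M), so D-series; mu = 6 gives D_6. The Hessian of g at 0 has rank 1. Corank 1: A-series; mu = 6 gives A_6. f is D_6 but g is A_6, hence not right-equivalent.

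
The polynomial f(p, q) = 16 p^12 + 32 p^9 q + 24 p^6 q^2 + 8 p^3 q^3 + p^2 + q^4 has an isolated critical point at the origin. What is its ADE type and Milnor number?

Type A_3, Milnor number mu = 3.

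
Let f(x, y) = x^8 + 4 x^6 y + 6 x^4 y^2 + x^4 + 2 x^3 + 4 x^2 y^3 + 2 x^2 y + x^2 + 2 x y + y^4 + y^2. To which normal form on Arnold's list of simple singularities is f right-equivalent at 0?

A_{3}

The Hessian of f at 0 has rank 1. Corank 1: A-series; mu = 3 gives A_3.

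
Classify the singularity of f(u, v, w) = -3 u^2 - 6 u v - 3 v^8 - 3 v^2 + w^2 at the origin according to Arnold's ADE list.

A_7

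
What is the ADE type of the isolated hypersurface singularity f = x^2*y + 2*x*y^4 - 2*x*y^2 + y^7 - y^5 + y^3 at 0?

D_{6}

The Hessian of f at 0 has rank 0. Corank 2; j^3 = y*(x - y)^2 has shape L^2 M (L != M), so D-series; mu = 6 gives D_6.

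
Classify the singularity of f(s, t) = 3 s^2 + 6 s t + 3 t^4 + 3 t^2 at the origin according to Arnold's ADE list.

A_3

The Hessian of f at 0 has rank 1. Corank 1: A-series; mu = 3 gives A_3.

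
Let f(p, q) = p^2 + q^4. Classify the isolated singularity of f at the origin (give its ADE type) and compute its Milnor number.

The Hessian of f at 0 has rank 1. Corank 1: A-series; mu = 3 gives A_3.

Type A_3, Milnor number mu = 3.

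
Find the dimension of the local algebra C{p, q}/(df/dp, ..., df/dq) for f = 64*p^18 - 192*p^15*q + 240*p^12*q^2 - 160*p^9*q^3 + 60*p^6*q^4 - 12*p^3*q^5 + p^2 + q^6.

The Hessian of f at 0 is [[2, 0], [0, 0]] with rank 1, so corank 1. A Groebner basis of the Jacobian ideal J(f) in C{p,q} is {q^5, p}; counting standard monomials gives mu = 5. Corank 1: A-series; mu = 5 gives A_5.

5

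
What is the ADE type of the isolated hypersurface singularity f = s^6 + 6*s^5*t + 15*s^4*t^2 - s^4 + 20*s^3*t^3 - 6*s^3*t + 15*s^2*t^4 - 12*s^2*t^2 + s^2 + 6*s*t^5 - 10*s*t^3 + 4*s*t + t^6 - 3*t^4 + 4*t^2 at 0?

The Hessian of f at 0 has rank 1. Corank 1: A-series; mu = 3 gives A_3.

A_3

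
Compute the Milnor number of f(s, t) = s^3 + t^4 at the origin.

6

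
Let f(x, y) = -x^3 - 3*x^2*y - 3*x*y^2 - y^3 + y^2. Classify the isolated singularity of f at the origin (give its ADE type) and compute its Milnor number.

Type A_{2}, Milnor number mu = 2.

The Hessian of f at 0 is [[0, 0], [0, 2]] with rank 1, so corank 1. A Groebner basis of the Jacobian ideal J(f) in C{x,y} is {x^2, y}; counting standard monomials gives mu = 2. Corank 1: A-series; mu = 2 gives A_2.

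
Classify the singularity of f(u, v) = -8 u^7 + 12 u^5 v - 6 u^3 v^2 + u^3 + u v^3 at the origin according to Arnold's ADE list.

E_7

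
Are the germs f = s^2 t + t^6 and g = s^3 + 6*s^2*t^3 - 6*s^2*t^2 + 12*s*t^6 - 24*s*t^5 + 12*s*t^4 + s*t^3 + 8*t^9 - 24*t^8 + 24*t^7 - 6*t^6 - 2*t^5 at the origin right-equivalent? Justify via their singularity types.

No.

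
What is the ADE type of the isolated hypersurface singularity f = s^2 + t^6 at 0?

The Hessian of f at 0 has rank 1. Corank 1: A-series; mu = 5 gives A_5.

A5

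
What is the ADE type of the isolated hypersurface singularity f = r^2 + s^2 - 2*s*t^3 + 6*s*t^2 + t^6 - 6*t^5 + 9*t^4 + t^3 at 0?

A2

The Hessian of f at 0 has rank 2. Corank 1: A-series; mu = 2 gives A_2.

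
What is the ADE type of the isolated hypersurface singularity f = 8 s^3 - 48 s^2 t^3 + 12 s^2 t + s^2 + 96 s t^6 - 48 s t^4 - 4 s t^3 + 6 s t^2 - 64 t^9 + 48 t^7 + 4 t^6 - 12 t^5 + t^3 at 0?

A_2

The Hessian of f at 0 is [[2, 0], [0, 0]] with rank 1, so corank 1. A Groebner basis of the Jacobian ideal J(f) in C{s,t} is {t^2, s}; counting standard monomials gives mu = 2. Corank 1: A-series; mu = 2 gives A_2.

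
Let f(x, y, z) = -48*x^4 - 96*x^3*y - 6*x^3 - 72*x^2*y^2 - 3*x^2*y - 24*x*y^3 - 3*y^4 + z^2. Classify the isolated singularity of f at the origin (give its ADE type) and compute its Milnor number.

The Hessian of f at 0 is [[0, 0, 0], [0, 0, 0], [0, 0, 2]] with rank 1, so corank 2. A Groebner basis of the Jacobian ideal J(f) in C{x,y,z} is {x*y^2, -x*y/8 + y^3, x^2 + x*y/2, z}; counting standard monomials gives mu = 5. Corank 2; j^3 = -3*x^2*(2*x + y) has shape L^2 M (L != M), so D-series; mu = 5 gives D_5.

Type D_5, Milnor number mu = 5.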